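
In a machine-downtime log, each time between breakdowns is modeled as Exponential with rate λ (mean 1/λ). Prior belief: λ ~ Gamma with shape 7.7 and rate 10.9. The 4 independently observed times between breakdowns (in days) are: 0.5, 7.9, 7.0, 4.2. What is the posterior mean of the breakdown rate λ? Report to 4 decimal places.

With a Gamma(shape α, rate β) prior on the exponential rate λ, the posterior after n observations with total T = Σxᵢ is Gamma(α+n, β+T).
Sum of observations T = 19.6 days; n = 4.
Posterior: Gamma(7.7+4, 10.9+19.6) = Gamma(11.7, 30.5).
Posterior mean of λ = α/β = 11.7/30.5 = 0.3836.

0.3836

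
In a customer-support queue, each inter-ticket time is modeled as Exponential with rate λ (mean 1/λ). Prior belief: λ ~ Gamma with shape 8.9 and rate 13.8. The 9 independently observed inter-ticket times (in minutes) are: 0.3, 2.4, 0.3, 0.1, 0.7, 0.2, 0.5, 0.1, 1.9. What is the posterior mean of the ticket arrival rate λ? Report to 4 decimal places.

With a Gamma(shape α, rate β) prior on the exponential rate λ, the posterior after n observations with total T = Σxᵢ is Gamma(α+n, β+T).
Sum of observations T = 6.5 minutes; n = 9.
Posterior: Gamma(8.9+9, 13.8+6.5) = Gamma(17.9, 20.3).
Posterior mean of λ = α/β = 17.9/20.3 = 0.8818.

0.8818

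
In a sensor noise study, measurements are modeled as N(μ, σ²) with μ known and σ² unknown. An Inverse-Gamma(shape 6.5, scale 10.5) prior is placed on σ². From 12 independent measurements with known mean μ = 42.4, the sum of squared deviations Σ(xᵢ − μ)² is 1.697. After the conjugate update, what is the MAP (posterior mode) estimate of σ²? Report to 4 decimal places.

0.8406

With known mean μ and an Inverse-Gamma(α, β) prior on σ², the Normal likelihood is conjugate: posterior is Inv-Gamma(α + n/2, β + Σ(xᵢ−μ)²/2).
Posterior: Inv-Gamma(6.5 + 12/2, 10.5 + 1.697/2) = Inv-Gamma(12.50, 11.3485).
Mode = β/(α+1) = 11.3485/13.50 = 0.8406.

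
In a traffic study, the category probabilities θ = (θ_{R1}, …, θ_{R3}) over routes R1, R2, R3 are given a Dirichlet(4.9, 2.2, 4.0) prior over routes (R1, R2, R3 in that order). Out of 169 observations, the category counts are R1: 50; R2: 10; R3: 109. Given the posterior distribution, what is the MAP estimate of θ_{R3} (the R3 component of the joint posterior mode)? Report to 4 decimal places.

The Dirichlet prior is conjugate to the Multinomial likelihood: each posterior αⱼ = prior αⱼ + observed count nⱼ.
Posterior concentration: (54.9, 12.2, 113.0), total = 180.1.
Joint mode component: (α_{R3}−1)/(Σα−K) = 112.0/177.1 = 0.6324.

0.6324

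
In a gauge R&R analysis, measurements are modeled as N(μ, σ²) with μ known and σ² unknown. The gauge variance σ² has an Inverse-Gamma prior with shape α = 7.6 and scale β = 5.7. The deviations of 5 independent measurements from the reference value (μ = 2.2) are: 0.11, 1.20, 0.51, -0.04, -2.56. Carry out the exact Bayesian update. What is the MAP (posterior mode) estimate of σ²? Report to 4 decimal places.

With known mean μ and an Inverse-Gamma(α, β) prior on σ², the Normal likelihood is conjugate: posterior is Inv-Gamma(α + n/2, β + Σ(xᵢ−μ)²/2).
Σ(xᵢ−μ)² = (0.11)² + (1.20)² + (0.51)² + (-0.04)² + (-2.56)² = 8.2674.
Posterior: Inv-Gamma(7.6 + 5/2, 5.7 + 8.2674/2) = Inv-Gamma(10.10, 9.83370).
Mode = β/(α+1) = 9.83370/11.10 = 0.8859.

0.8859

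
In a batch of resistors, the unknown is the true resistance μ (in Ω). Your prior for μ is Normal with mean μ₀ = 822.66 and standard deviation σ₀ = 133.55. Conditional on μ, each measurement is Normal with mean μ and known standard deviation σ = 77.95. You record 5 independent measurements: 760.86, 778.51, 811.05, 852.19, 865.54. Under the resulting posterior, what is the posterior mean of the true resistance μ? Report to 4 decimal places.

For Normal data with known variance σ², a Normal(μ₀, σ₀²) prior on μ is conjugate. Posterior precision = 1/σ₀² + n/σ²; posterior mean is the precision-weighted average of μ₀ and x̄.
Σxᵢ = 760.86 + 778.51 + 811.05 + 852.19 + 865.54 = 4068.15, so n·x̄ = 4068.15.
σ₀² = 133.55² = 17835.6025, σ² = 77.95² = 6076.2025; σ² + n·σ₀² = 6076.2025 + 5·17835.6025 = 95254.215.
Posterior mean = (μ₀/σ₀² + n·x̄/σ²)/(1/σ₀² + n/σ²) = (σ²·μ₀ + σ₀²·n·x̄)/(σ² + n·σ₀²) = (6076.2025·822.66 + 17835.6025·4068.15)/95254.215 = 77556555.059025/95254.215 = 814.2060.

814.2060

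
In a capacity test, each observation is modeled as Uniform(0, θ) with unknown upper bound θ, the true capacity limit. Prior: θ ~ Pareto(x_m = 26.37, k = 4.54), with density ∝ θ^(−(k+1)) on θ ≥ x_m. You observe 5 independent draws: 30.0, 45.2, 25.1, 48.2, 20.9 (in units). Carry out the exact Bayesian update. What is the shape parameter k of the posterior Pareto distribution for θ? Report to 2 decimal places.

A Pareto(scale x_m, shape k) prior on the upper bound θ of Uniform(0, θ) is conjugate: posterior is Pareto(max(x_m, max xᵢ), k + n).
Sample maximum = 48.2; prior scale x_m = 26.37 → posterior scale = max = 48.20.
Posterior shape = 4.54 + 5 = 9.54.
Posterior shape k = 9.54.

9.54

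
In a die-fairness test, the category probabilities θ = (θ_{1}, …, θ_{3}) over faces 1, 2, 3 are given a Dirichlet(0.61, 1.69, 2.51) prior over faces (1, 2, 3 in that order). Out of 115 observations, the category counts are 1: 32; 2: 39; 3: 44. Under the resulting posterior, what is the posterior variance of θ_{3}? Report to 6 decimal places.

The Dirichlet prior is conjugate to the Multinomial likelihood: each posterior αⱼ = prior αⱼ + observed count nⱼ.
Posterior concentration: (32.61, 40.69, 46.51), total = 119.81.
Var[θ_j] = α_j(Σα−α_j)/((Σα)²(Σα+1)) = 46.51·73.30/(119.81²·120.81) = 0.001966.

0.001966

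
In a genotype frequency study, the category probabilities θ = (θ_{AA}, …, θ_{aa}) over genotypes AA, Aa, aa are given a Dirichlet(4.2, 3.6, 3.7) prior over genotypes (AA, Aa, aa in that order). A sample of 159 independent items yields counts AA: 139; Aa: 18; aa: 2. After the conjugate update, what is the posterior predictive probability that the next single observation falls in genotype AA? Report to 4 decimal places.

The Dirichlet prior is conjugate to the Multinomial likelihood: each posterior αⱼ = prior αⱼ + observed count nⱼ.
Posterior concentration: (143.2, 21.6, 5.7), total = 170.5.
P(next = AA | data) = α_{AA}/Σα = 0.8399.

0.8399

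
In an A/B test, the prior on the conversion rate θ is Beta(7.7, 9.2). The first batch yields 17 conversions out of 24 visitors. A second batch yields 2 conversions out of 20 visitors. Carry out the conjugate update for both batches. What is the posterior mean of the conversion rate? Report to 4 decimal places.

The Beta prior is conjugate to a Binomial/Bernoulli likelihood; the update adds successes to α and failures to β.
After batch 1: Beta(7.7+17, 9.2+7) = Beta(24.7, 16.2).
After batch 2: Beta(24.7+2, 16.2+18) = Beta(26.7, 34.2).
Posterior mean = α/(α+β) = 26.7/60.9 = 0.4384.

0.4384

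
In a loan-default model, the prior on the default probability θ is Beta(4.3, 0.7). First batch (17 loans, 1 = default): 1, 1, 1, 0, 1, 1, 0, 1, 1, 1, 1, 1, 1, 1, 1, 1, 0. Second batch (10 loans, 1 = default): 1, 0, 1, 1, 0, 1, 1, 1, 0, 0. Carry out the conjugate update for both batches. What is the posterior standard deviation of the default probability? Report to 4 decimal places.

0.0744

The Beta prior is conjugate to a Binomial/Bernoulli likelihood; the update adds successes to α and failures to β.
After batch 1: Beta(4.3+14, 0.7+3) = Beta(18.3, 3.7).
After batch 2: Beta(18.3+6, 3.7+4) = Beta(24.3, 7.7).
Var = αβ/((α+β)²(α+β+1)) = 24.3·7.7/(32.0²·33.0) = 0.00553711; SD = √0.00553711 = 0.0744.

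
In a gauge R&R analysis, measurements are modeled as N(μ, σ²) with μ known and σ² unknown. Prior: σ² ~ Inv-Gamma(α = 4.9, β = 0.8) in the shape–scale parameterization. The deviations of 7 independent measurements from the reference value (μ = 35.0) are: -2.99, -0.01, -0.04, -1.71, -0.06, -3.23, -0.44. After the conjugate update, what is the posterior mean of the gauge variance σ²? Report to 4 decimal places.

1.6281

With known mean μ and an Inverse-Gamma(α, β) prior on σ², the Normal likelihood is conjugate: posterior is Inv-Gamma(α + n/2, β + Σ(xᵢ−μ)²/2).
Σ(xᵢ−μ)² = (-2.99)² + (-0.01)² + (-0.04)² + (-1.71)² + (-0.06)² + (-3.23)² + (-0.44)² = 22.4960.
Posterior: Inv-Gamma(4.9 + 7/2, 0.8 + 22.4960/2) = Inv-Gamma(8.40, 12.04800).
E[σ²|data] = β/(α−1) = 12.04800/7.40 = 1.6281.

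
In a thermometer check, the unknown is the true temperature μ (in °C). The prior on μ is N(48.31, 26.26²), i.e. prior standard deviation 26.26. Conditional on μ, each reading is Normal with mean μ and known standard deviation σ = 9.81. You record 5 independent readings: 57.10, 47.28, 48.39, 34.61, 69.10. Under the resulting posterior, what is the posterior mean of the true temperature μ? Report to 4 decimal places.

For Normal data with known variance σ², a Normal(μ₀, σ₀²) prior on μ is conjugate. Posterior precision = 1/σ₀² + n/σ²; posterior mean is the precision-weighted average of μ₀ and x̄.
Σxᵢ = 57.10 + 47.28 + 48.39 + 34.61 + 69.10 = 256.48, so n·x̄ = 256.48.
σ₀² = 26.26² = 689.5876, σ² = 9.81² = 96.2361; σ² + n·σ₀² = 96.2361 + 5·689.5876 = 3544.1741.
Posterior mean = (μ₀/σ₀² + n·x̄/σ²)/(1/σ₀² + n/σ²) = (σ²·μ₀ + σ₀²·n·x̄)/(σ² + n·σ₀²) = (96.2361·48.31 + 689.5876·256.48)/3544.1741 = 181514.593639/3544.1741 = 51.2149.

51.2149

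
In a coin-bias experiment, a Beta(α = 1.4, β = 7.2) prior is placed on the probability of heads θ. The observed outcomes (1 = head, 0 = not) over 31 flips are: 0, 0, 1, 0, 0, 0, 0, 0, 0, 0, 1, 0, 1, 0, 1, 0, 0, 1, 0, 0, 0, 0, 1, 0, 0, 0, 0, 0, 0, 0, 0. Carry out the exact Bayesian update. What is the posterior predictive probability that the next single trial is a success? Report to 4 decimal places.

The Beta prior is conjugate to a Binomial/Bernoulli likelihood; the update adds successes to α and failures to β.
Posterior: Beta(α+k, β+n−k) = Beta(1.4+6, 7.2+25) = Beta(7.4, 32.2).
For a single future Bernoulli trial, P(success | data) = α/(α+β) = 0.1869.

0.1869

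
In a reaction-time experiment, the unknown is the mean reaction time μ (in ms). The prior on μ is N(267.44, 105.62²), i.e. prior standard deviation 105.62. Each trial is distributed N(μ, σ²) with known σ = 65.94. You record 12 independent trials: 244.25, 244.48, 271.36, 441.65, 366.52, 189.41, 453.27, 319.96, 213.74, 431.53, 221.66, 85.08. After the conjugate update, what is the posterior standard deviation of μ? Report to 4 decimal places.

18.7334

For Normal data with known variance σ², a Normal(μ₀, σ₀²) prior on μ is conjugate. Posterior precision = 1/σ₀² + n/σ²; posterior mean is the precision-weighted average of μ₀ and x̄.
σ₀² = 105.62² = 11155.5844, σ² = 65.94² = 4348.0836; σ² + n·σ₀² = 4348.0836 + 12·11155.5844 = 138215.0964.
Posterior precision = 1/σ₀² + n/σ² = 1/11155.5844 + 12/4348.0836 = (σ² + n·σ₀²)/(σ₀²σ²) = 138215.0964/(11155.5844·4348.0836); posterior variance σₙ² = σ₀²σ²/(σ² + n·σ₀²) = 11155.5844·4348.0836/138215.0964 = 350.941502.
Posterior SD = √σₙ² = √(11155.5844·4348.0836/138215.0964) = 18.7334.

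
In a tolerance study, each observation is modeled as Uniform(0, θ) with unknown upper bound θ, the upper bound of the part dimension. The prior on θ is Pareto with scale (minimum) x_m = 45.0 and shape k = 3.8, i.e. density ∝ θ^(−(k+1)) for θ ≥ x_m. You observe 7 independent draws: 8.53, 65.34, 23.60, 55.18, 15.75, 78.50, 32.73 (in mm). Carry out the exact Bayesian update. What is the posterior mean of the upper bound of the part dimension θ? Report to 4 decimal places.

86.5102

A Pareto(scale x_m, shape k) prior on the upper bound θ of Uniform(0, θ) is conjugate: posterior is Pareto(max(x_m, max xᵢ), k + n).
Sample maximum = 78.50; prior scale x_m = 45.0 → posterior scale = max = 78.50.
Posterior shape = 3.8 + 7 = 10.8.
E[θ|data] = k·x_m/(k−1) = 10.8·78.50/9.8 = 86.5102.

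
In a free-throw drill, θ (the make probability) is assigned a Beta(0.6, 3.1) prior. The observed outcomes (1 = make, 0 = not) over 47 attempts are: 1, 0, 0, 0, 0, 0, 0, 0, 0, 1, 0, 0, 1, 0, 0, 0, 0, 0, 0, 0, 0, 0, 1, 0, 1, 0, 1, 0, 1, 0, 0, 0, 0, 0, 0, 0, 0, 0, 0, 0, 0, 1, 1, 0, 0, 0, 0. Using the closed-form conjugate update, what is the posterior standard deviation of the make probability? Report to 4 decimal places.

0.0545

The Beta prior is conjugate to a Binomial/Bernoulli likelihood; the update adds successes to α and failures to β.
Posterior: Beta(α+k, β+n−k) = Beta(0.6+9, 3.1+38) = Beta(9.6, 41.1).
Var = αβ/((α+β)²(α+β+1)) = 9.6·41.1/(50.7²·51.7) = 0.00296898; SD = √0.00296898 = 0.0545.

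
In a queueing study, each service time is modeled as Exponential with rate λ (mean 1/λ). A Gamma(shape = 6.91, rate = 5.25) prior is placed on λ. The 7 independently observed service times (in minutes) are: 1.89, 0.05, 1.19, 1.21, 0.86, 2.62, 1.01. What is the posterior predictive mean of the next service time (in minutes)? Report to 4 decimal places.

1.0906

With a Gamma(shape α, rate β) prior on the exponential rate λ, the posterior after n observations with total T = Σxᵢ is Gamma(α+n, β+T).
Sum of observations T = 8.83 minutes; n = 7.
Posterior: Gamma(6.91+7, 5.25+8.83) = Gamma(13.91, 14.08).
The predictive distribution for the next observation is Lomax; its mean is β/(α−1) = 14.08/12.91 = 1.0906.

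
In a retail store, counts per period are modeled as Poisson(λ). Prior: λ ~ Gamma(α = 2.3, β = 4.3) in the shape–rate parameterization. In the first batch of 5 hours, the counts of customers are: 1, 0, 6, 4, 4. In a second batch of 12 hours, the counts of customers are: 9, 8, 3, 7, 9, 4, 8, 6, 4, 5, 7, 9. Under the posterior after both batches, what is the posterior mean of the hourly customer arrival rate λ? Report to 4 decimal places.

4.5211

With a Gamma(shape α, rate β) prior, the Poisson likelihood is conjugate: the posterior is Gamma(α + ΣXᵢ, β + n).
Batch 1: sum of counts S = 15 over n = 5 hours.
After batch 1: Gamma(α+S, β+n) = Gamma(2.3+15, 4.3+5) = Gamma(17.3, 9.3).
Batch 2: sum of counts S = 79 over n = 12 hours.
After batch 2: Gamma(α+S, β+n) = Gamma(17.3+79, 9.3+12) = Gamma(96.3, 21.3).
Posterior mean = α/β = 96.3/21.3 = 4.5211.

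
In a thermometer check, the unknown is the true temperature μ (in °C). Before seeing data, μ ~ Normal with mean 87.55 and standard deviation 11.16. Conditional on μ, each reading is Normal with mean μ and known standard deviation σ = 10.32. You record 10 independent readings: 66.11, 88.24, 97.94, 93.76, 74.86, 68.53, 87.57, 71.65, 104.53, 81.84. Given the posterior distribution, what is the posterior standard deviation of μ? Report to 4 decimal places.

3.1323

For Normal data with known variance σ², a Normal(μ₀, σ₀²) prior on μ is conjugate. Posterior precision = 1/σ₀² + n/σ²; posterior mean is the precision-weighted average of μ₀ and x̄.
σ₀² = 11.16² = 124.5456, σ² = 10.32² = 106.5024; σ² + n·σ₀² = 106.5024 + 10·124.5456 = 1351.9584.
Posterior precision = 1/σ₀² + n/σ² = 1/124.5456 + 10/106.5024 = (σ² + n·σ₀²)/(σ₀²σ²) = 1351.9584/(124.5456·106.5024); posterior variance σₙ² = σ₀²σ²/(σ² + n·σ₀²) = 124.5456·106.5024/1351.9584 = 9.811253.
Posterior SD = √σₙ² = √(124.5456·106.5024/1351.9584) = 3.1323.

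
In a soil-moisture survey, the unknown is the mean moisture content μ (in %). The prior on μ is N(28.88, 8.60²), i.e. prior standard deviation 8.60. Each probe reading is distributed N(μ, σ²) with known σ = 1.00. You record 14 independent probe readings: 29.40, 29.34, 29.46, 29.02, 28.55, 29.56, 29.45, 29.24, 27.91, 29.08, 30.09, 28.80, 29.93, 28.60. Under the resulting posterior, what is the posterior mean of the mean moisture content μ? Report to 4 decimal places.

29.1733

For Normal data with known variance σ², a Normal(μ₀, σ₀²) prior on μ is conjugate. Posterior precision = 1/σ₀² + n/σ²; posterior mean is the precision-weighted average of μ₀ and x̄.
Σxᵢ = 29.40 + 29.34 + 29.46 + 29.02 + 28.55 + 29.56 + 29.45 + 29.24 + 27.91 + 29.08 + 30.09 + 28.80 + 29.93 + 28.60 = 408.43, so n·x̄ = 408.43.
σ₀² = 8.60² = 73.96, σ² = 1.00² = 1; σ² + n·σ₀² = 1 + 14·73.96 = 1036.44.
Posterior mean = (μ₀/σ₀² + n·x̄/σ²)/(1/σ₀² + n/σ²) = (σ²·μ₀ + σ₀²·n·x̄)/(σ² + n·σ₀²) = (1·28.88 + 73.96·408.43)/1036.44 = 30236.3628/1036.44 = 29.1733.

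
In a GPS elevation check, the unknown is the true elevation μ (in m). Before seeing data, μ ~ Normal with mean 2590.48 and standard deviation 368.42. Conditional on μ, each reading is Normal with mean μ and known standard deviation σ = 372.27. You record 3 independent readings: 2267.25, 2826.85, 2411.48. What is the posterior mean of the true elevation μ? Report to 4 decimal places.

For Normal data with known variance σ², a Normal(μ₀, σ₀²) prior on μ is conjugate. Posterior precision = 1/σ₀² + n/σ²; posterior mean is the precision-weighted average of μ₀ and x̄.
Σxᵢ = 2267.25 + 2826.85 + 2411.48 = 7505.58, so n·x̄ = 7505.58.
σ₀² = 368.42² = 135733.2964, σ² = 372.27² = 138584.9529; σ² + n·σ₀² = 138584.9529 + 3·135733.2964 = 545784.8421.
Posterior mean = (μ₀/σ₀² + n·x̄/σ²)/(1/σ₀² + n/σ²) = (σ²·μ₀ + σ₀²·n·x̄)/(σ² + n·σ₀²) = (138584.9529·2590.48 + 135733.2964·7505.58)/545784.8421 = 1377758663.582304/545784.8421 = 2524.3623.

2524.3623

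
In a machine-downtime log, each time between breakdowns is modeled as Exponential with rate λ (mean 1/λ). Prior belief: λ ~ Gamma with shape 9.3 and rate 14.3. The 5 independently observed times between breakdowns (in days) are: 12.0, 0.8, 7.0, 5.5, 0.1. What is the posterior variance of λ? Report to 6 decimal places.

With a Gamma(shape α, rate β) prior on the exponential rate λ, the posterior after n observations with total T = Σxᵢ is Gamma(α+n, β+T).
Sum of observations T = 25.4 days; n = 5.
Posterior: Gamma(9.3+5, 14.3+25.4) = Gamma(14.3, 39.7).
Var = α/β² = 0.009073.

0.009073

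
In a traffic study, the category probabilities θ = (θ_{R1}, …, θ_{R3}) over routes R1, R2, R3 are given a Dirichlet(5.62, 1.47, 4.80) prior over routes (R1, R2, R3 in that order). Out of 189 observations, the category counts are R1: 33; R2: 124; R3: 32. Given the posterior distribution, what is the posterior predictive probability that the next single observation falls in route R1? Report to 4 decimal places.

0.1922

The Dirichlet prior is conjugate to the Multinomial likelihood: each posterior αⱼ = prior αⱼ + observed count nⱼ.
Posterior concentration: (38.62, 125.47, 36.80), total = 200.89.
P(next = R1 | data) = α_{R1}/Σα = 0.1922.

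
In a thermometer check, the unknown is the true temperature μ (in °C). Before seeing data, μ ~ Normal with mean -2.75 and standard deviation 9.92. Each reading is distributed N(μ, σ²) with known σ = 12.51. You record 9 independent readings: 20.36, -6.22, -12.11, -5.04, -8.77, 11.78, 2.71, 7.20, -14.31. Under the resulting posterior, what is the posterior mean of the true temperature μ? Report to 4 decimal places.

For Normal data with known variance σ², a Normal(μ₀, σ₀²) prior on μ is conjugate. Posterior precision = 1/σ₀² + n/σ²; posterior mean is the precision-weighted average of μ₀ and x̄.
Σxᵢ = 20.36 + (-6.22) + (-12.11) + (-5.04) + (-8.77) + 11.78 + 2.71 + 7.20 + (-14.31) = -4.4, so n·x̄ = -4.4.
σ₀² = 9.92² = 98.4064, σ² = 12.51² = 156.5001; σ² + n·σ₀² = 156.5001 + 9·98.4064 = 1042.1577.
Posterior mean = (μ₀/σ₀² + n·x̄/σ²)/(1/σ₀² + n/σ²) = (σ²·μ₀ + σ₀²·n·x̄)/(σ² + n·σ₀²) = (156.5001·(-2.75) + 98.4064·(-4.4))/1042.1577 = -863.363435/1042.1577 = -0.8284.

-0.8284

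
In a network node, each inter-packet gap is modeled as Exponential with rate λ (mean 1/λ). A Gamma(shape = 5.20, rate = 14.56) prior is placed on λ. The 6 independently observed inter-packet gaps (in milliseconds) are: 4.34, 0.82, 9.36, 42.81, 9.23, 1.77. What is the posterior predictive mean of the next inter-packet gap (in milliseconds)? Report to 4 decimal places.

8.1265

With a Gamma(shape α, rate β) prior on the exponential rate λ, the posterior after n observations with total T = Σxᵢ is Gamma(α+n, β+T).
Sum of observations T = 68.33 milliseconds; n = 6.
Posterior: Gamma(5.20+6, 14.56+68.33) = Gamma(11.20, 82.89).
The predictive distribution for the next observation is Lomax; its mean is β/(α−1) = 82.89/10.20 = 8.1265.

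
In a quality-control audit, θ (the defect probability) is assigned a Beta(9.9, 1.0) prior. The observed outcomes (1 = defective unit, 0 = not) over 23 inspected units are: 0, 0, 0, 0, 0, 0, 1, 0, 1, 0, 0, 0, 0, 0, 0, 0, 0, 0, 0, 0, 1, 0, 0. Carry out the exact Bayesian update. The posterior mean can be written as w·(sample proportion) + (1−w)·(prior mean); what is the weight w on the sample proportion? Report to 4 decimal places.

The Beta prior is conjugate to a Binomial/Bernoulli likelihood; the update adds successes to α and failures to β.
Posterior mean = (α₀+k)/(α₀+β₀+n) = [n/(α₀+β₀+n)]·(k/n) + [(α₀+β₀)/(α₀+β₀+n)]·α₀/(α₀+β₀), so only n and the prior enter the weight.
The weight on the data is w = n/(α₀+β₀+n) = 23/(9.9+1.0+23) = 23/33.9 = 0.6785.

0.6785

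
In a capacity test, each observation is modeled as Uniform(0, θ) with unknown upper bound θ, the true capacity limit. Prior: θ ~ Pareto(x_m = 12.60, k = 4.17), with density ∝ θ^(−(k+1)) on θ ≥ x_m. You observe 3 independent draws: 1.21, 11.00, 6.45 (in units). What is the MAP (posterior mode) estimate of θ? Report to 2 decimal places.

12.60

A Pareto(scale x_m, shape k) prior on the upper bound θ of Uniform(0, θ) is conjugate: posterior is Pareto(max(x_m, max xᵢ), k + n).
Sample maximum = 11.00; prior scale x_m = 12.60 → posterior scale = max = 12.60.
Posterior shape = 4.17 + 3 = 7.17.
The Pareto density is decreasing on [x_m, ∞), so the mode is x_m = 12.60.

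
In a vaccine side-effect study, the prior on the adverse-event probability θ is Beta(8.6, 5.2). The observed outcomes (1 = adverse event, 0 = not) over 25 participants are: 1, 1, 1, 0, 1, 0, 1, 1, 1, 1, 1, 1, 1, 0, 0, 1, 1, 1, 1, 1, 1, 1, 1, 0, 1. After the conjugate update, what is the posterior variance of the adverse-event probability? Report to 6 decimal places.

The Beta prior is conjugate to a Binomial/Bernoulli likelihood; the update adds successes to α and failures to β.
Posterior: Beta(α+k, β+n−k) = Beta(8.6+20, 5.2+5) = Beta(28.6, 10.2).
Var = αβ/((α+β)²(α+β+1)) = 28.6·10.2/(38.8²·39.8) = 0.004869.

0.004869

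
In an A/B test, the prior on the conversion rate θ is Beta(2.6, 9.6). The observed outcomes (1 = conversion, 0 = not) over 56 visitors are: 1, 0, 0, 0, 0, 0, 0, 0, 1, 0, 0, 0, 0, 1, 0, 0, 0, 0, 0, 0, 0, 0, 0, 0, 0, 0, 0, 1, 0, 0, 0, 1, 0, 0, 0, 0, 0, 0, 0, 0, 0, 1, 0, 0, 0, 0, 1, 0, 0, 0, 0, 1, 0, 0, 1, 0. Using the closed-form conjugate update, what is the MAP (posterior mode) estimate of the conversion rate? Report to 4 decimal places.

The Beta prior is conjugate to a Binomial/Bernoulli likelihood; the update adds successes to α and failures to β.
Posterior: Beta(α+k, β+n−k) = Beta(2.6+9, 9.6+47) = Beta(11.6, 56.6).
Mode of Beta(a,b) for a,b>1 is (a−1)/(a+b−2) = 10.6/66.2 = 0.1601.

0.1601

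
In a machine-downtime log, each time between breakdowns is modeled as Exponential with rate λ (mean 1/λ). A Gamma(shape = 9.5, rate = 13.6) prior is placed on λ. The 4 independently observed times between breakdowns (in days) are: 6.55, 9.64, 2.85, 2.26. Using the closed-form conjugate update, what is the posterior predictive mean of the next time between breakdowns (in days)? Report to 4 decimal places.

With a Gamma(shape α, rate β) prior on the exponential rate λ, the posterior after n observations with total T = Σxᵢ is Gamma(α+n, β+T).
Sum of observations T = 21.30 days; n = 4.
Posterior: Gamma(9.5+4, 13.6+21.30) = Gamma(13.5, 34.90).
The predictive distribution for the next observation is Lomax; its mean is β/(α−1) = 34.90/12.5 = 2.7920.

2.7920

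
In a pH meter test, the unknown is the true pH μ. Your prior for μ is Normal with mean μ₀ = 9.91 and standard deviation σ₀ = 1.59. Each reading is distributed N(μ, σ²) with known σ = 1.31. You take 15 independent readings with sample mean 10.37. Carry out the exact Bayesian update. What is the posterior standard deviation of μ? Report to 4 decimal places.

For Normal data with known variance σ², a Normal(μ₀, σ₀²) prior on μ is conjugate. Posterior precision = 1/σ₀² + n/σ²; posterior mean is the precision-weighted average of μ₀ and x̄.
σ₀² = 1.59² = 2.5281, σ² = 1.31² = 1.7161; σ² + n·σ₀² = 1.7161 + 15·2.5281 = 39.6376.
Posterior precision = 1/σ₀² + n/σ² = 1/2.5281 + 15/1.7161 = (σ² + n·σ₀²)/(σ₀²σ²) = 39.6376/(2.5281·1.7161); posterior variance σₙ² = σ₀²σ²/(σ² + n·σ₀²) = 2.5281·1.7161/39.6376 = 0.109453.
Posterior SD = √σₙ² = √(2.5281·1.7161/39.6376) = 0.3308.

0.3308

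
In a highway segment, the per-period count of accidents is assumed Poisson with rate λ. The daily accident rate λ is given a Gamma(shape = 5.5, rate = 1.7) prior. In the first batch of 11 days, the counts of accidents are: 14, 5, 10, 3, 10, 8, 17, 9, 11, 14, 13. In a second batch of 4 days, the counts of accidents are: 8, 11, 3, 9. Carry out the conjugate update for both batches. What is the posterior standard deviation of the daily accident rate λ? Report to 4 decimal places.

With a Gamma(shape α, rate β) prior, the Poisson likelihood is conjugate: the posterior is Gamma(α + ΣXᵢ, β + n).
Batch 1: sum of counts S = 114 over n = 11 days.
After batch 1: Gamma(α+S, β+n) = Gamma(5.5+114, 1.7+11) = Gamma(119.5, 12.7).
Batch 2: sum of counts S = 31 over n = 4 days.
After batch 2: Gamma(α+S, β+n) = Gamma(119.5+31, 12.7+4) = Gamma(150.5, 16.7).
SD = √α/β = √150.5/16.7 = 0.7346.

0.7346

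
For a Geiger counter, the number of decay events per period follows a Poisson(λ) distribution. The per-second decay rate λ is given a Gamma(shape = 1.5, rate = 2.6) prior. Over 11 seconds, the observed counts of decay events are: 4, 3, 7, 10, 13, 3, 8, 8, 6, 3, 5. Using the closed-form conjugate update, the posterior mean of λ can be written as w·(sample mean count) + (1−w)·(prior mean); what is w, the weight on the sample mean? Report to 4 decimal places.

With a Gamma(shape α, rate β) prior, the Poisson likelihood is conjugate: the posterior is Gamma(α + ΣXᵢ, β + n).
Posterior mean = (α₀+S)/(β₀+n) = [n/(β₀+n)]·(S/n) + [β₀/(β₀+n)]·(α₀/β₀), so only n and β₀ enter the weight.
Weight on data w = n/(β₀+n) = 11/(2.6+11) = 11/13.6 = 0.8088.

0.8088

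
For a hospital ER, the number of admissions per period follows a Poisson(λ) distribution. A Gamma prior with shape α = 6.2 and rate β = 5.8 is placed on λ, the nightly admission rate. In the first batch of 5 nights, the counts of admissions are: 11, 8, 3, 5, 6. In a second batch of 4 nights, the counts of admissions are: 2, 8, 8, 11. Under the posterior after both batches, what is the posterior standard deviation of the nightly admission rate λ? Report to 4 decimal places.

0.5580

With a Gamma(shape α, rate β) prior, the Poisson likelihood is conjugate: the posterior is Gamma(α + ΣXᵢ, β + n).
Batch 1: sum of counts S = 33 over n = 5 nights.
After batch 1: Gamma(α+S, β+n) = Gamma(6.2+33, 5.8+5) = Gamma(39.2, 10.8).
Batch 2: sum of counts S = 29 over n = 4 nights.
After batch 2: Gamma(α+S, β+n) = Gamma(39.2+29, 10.8+4) = Gamma(68.2, 14.8).
SD = √α/β = √68.2/14.8 = 0.5580.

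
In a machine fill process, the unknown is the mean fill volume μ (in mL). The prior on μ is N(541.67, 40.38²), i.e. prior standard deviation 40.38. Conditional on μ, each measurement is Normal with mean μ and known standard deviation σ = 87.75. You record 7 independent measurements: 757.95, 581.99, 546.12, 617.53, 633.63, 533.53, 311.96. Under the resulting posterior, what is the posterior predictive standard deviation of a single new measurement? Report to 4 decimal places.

For Normal data with known variance σ², a Normal(μ₀, σ₀²) prior on μ is conjugate. Posterior precision = 1/σ₀² + n/σ²; posterior mean is the precision-weighted average of μ₀ and x̄.
σ₀² = 40.38² = 1630.5444, σ² = 87.75² = 7700.0625; σ² + n·σ₀² = 7700.0625 + 7·1630.5444 = 19113.8733.
Posterior precision = 1/σ₀² + n/σ² = 1/1630.5444 + 7/7700.0625 = (σ² + n·σ₀²)/(σ₀²σ²) = 19113.8733/(1630.5444·7700.0625); posterior variance σₙ² = σ₀²σ²/(σ² + n·σ₀²) = 1630.5444·7700.0625/19113.8733 = 656.868108.
Predictive variance for one new observation = σₙ² + σ² = 1630.5444·7700.0625/19113.8733 + 7700.0625 = σ²·(σ₀² + 19113.8733)/19113.8733 = 7700.0625·20744.4177/19113.8733 = 8356.930608; SD = √(7700.0625·20744.4177/19113.8733) = 91.4162.

91.4162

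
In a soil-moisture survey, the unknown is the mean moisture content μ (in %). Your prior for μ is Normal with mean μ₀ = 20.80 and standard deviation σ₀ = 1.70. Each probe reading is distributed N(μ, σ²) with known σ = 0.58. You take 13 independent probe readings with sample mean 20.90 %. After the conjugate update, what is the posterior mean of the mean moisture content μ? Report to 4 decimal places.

For Normal data with known variance σ², a Normal(μ₀, σ₀²) prior on μ is conjugate. Posterior precision = 1/σ₀² + n/σ²; posterior mean is the precision-weighted average of μ₀ and x̄.
n·x̄ = 13·20.90 = 271.7.
σ₀² = 1.70² = 2.89, σ² = 0.58² = 0.3364; σ² + n·σ₀² = 0.3364 + 13·2.89 = 37.9064.
Posterior mean = (μ₀/σ₀² + n·x̄/σ²)/(1/σ₀² + n/σ²) = (σ²·μ₀ + σ₀²·n·x̄)/(σ² + n·σ₀²) = (0.3364·20.80 + 2.89·271.7)/37.9064 = 792.21012/37.9064 = 20.8991.

20.8991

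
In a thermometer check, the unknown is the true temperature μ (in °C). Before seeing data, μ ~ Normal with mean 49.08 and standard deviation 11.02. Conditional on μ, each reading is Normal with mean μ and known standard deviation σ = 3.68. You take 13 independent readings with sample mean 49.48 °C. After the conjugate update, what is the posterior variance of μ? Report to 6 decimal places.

For Normal data with known variance σ², a Normal(μ₀, σ₀²) prior on μ is conjugate. Posterior precision = 1/σ₀² + n/σ²; posterior mean is the precision-weighted average of μ₀ and x̄.
σ₀² = 11.02² = 121.4404, σ² = 3.68² = 13.5424; σ² + n·σ₀² = 13.5424 + 13·121.4404 = 1592.2676.
Posterior precision = 1/σ₀² + n/σ² = 1/121.4404 + 13/13.5424 = (σ² + n·σ₀²)/(σ₀²σ²) = 1592.2676/(121.4404·13.5424); posterior variance σₙ² = σ₀²σ²/(σ² + n·σ₀²) = 121.4404·13.5424/1592.2676 = 1.032863.

1.032863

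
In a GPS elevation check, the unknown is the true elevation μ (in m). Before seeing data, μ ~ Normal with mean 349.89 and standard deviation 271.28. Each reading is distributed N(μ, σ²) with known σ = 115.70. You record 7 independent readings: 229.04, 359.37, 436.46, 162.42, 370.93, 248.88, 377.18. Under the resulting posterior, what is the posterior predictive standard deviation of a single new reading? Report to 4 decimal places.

123.4926

For Normal data with known variance σ², a Normal(μ₀, σ₀²) prior on μ is conjugate. Posterior precision = 1/σ₀² + n/σ²; posterior mean is the precision-weighted average of μ₀ and x̄.
σ₀² = 271.28² = 73592.8384, σ² = 115.70² = 13386.49; σ² + n·σ₀² = 13386.49 + 7·73592.8384 = 528536.3588.
Posterior precision = 1/σ₀² + n/σ² = 1/73592.8384 + 7/13386.49 = (σ² + n·σ₀²)/(σ₀²σ²) = 528536.3588/(73592.8384·13386.49); posterior variance σₙ² = σ₀²σ²/(σ² + n·σ₀²) = 73592.8384·13386.49/528536.3588 = 1863.920578.
Predictive variance for one new observation = σₙ² + σ² = 73592.8384·13386.49/528536.3588 + 13386.49 = σ²·(σ₀² + 528536.3588)/528536.3588 = 13386.49·602129.1972/528536.3588 = 15250.410578; SD = √(13386.49·602129.1972/528536.3588) = 123.4926.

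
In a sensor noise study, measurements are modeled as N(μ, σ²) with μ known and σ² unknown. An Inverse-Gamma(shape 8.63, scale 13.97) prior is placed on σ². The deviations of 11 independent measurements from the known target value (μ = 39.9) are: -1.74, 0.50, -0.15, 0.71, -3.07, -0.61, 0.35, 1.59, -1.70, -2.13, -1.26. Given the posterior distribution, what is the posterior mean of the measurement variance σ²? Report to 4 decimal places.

With known mean μ and an Inverse-Gamma(α, β) prior on σ², the Normal likelihood is conjugate: posterior is Inv-Gamma(α + n/2, β + Σ(xᵢ−μ)²/2).
Σ(xᵢ−μ)² = (-1.74)² + (0.50)² + (-0.15)² + (0.71)² + (-3.07)² + (-0.61)² + (0.35)² + (1.59)² + (-1.70)² + (-2.13)² + (-1.26)² = 25.2663.
Posterior: Inv-Gamma(8.63 + 11/2, 13.97 + 25.2663/2) = Inv-Gamma(14.13, 26.60315).
E[σ²|data] = β/(α−1) = 26.60315/13.13 = 2.0261.

2.0261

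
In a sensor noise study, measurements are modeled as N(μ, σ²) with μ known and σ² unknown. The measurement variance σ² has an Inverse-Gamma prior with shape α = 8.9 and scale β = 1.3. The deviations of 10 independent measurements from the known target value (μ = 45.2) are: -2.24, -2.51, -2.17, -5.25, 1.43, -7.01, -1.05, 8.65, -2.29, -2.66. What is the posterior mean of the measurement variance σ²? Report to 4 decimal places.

With known mean μ and an Inverse-Gamma(α, β) prior on σ², the Normal likelihood is conjugate: posterior is Inv-Gamma(α + n/2, β + Σ(xᵢ−μ)²/2).
Σ(xᵢ−μ)² = (-2.24)² + (-2.51)² + (-2.17)² + (-5.25)² + (1.43)² + (-7.01)² + (-1.05)² + (8.65)² + (-2.29)² + (-2.66)² = 183.0188.
Posterior: Inv-Gamma(8.9 + 10/2, 1.3 + 183.0188/2) = Inv-Gamma(13.90, 92.80940).
E[σ²|data] = β/(α−1) = 92.80940/12.90 = 7.1945.

7.1945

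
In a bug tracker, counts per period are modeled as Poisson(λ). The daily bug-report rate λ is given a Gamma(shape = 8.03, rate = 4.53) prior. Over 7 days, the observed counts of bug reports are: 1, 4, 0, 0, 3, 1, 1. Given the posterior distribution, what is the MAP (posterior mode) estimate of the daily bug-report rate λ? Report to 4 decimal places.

1.4770

With a Gamma(shape α, rate β) prior, the Poisson likelihood is conjugate: the posterior is Gamma(α + ΣXᵢ, β + n).
Sum of counts S = 10 over n = 7 days.
Posterior: Gamma(α+S, β+n) = Gamma(8.03+10, 4.53+7) = Gamma(18.03, 11.53).
Mode of Gamma(α,β) for α≥1 is (α−1)/β = 17.03/11.53 = 1.4770.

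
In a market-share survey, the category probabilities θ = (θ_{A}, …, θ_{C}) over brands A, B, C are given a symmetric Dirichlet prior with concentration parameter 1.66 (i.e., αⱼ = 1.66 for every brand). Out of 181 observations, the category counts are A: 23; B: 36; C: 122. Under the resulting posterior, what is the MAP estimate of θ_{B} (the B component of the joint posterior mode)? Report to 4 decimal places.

The Dirichlet prior is conjugate to the Multinomial likelihood: each posterior αⱼ = prior αⱼ + observed count nⱼ.
Posterior concentration: (24.66, 37.66, 123.66), total = 185.98.
Joint mode component: (α_{B}−1)/(Σα−K) = 36.66/182.98 = 0.2003.

0.2003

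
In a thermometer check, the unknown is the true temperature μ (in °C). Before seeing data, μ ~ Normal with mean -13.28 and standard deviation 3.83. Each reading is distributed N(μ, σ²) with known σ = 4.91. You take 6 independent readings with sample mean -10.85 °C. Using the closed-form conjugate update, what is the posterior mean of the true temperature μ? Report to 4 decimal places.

For Normal data with known variance σ², a Normal(μ₀, σ₀²) prior on μ is conjugate. Posterior precision = 1/σ₀² + n/σ²; posterior mean is the precision-weighted average of μ₀ and x̄.
n·x̄ = 6·(-10.85) = -65.1.
σ₀² = 3.83² = 14.6689, σ² = 4.91² = 24.1081; σ² + n·σ₀² = 24.1081 + 6·14.6689 = 112.1215.
Posterior mean = (μ₀/σ₀² + n·x̄/σ²)/(1/σ₀² + n/σ²) = (σ²·μ₀ + σ₀²·n·x̄)/(σ² + n·σ₀²) = (24.1081·(-13.28) + 14.6689·(-65.1))/112.1215 = -1275.100958/112.1215 = -11.3725.

-11.3725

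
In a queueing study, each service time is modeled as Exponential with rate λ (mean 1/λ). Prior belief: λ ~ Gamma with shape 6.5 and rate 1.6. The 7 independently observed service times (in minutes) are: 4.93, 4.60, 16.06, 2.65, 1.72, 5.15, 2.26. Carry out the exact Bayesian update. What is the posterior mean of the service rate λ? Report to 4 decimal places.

0.3464

With a Gamma(shape α, rate β) prior on the exponential rate λ, the posterior after n observations with total T = Σxᵢ is Gamma(α+n, β+T).
Sum of observations T = 37.37 minutes; n = 7.
Posterior: Gamma(6.5+7, 1.6+37.37) = Gamma(13.5, 38.97).
Posterior mean of λ = α/β = 13.5/38.97 = 0.3464.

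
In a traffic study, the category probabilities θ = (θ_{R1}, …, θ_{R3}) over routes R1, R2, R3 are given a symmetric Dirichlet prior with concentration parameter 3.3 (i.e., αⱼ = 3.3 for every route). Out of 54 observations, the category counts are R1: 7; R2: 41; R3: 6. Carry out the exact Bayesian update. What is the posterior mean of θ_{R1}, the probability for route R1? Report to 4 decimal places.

0.1612

The Dirichlet prior is conjugate to the Multinomial likelihood: each posterior αⱼ = prior αⱼ + observed count nⱼ.
Posterior concentration: (10.3, 44.3, 9.3), total = 63.9.
E[θ_{R1}|data] = α_{R1}/Σα = 10.3/63.9 = 0.1612.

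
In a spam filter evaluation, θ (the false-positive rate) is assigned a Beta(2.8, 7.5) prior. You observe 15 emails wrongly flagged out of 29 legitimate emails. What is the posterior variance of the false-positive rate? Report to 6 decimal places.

The Beta prior is conjugate to a Binomial/Bernoulli likelihood; the update adds successes to α and failures to β.
Posterior: Beta(α+k, β+n−k) = Beta(2.8+15, 7.5+14) = Beta(17.8, 21.5).
Var = αβ/((α+β)²(α+β+1)) = 17.8·21.5/(39.3²·40.3) = 0.006148.

0.006148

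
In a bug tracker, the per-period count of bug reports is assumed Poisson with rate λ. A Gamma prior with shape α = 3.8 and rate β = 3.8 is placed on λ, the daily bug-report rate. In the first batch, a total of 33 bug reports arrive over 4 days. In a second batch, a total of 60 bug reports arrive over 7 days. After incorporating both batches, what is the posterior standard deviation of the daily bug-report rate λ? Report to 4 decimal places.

With a Gamma(shape α, rate β) prior, the Poisson likelihood is conjugate: the posterior is Gamma(α + ΣXᵢ, β + n).
After batch 1: Gamma(α+S, β+n) = Gamma(3.8+33, 3.8+4) = Gamma(36.8, 7.8).
After batch 2: Gamma(α+S, β+n) = Gamma(36.8+60, 7.8+7) = Gamma(96.8, 14.8).
SD = √α/β = √96.8/14.8 = 0.6648.

0.6648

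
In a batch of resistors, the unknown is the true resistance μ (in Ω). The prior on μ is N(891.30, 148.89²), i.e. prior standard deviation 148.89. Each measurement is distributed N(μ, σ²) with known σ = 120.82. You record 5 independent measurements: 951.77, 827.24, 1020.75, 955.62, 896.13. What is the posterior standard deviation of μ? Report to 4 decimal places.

50.7912

For Normal data with known variance σ², a Normal(μ₀, σ₀²) prior on μ is conjugate. Posterior precision = 1/σ₀² + n/σ²; posterior mean is the precision-weighted average of μ₀ and x̄.
σ₀² = 148.89² = 22168.2321, σ² = 120.82² = 14597.4724; σ² + n·σ₀² = 14597.4724 + 5·22168.2321 = 125438.6329.
Posterior precision = 1/σ₀² + n/σ² = 1/22168.2321 + 5/14597.4724 = (σ² + n·σ₀²)/(σ₀²σ²) = 125438.6329/(22168.2321·14597.4724); posterior variance σₙ² = σ₀²σ²/(σ² + n·σ₀²) = 22168.2321·14597.4724/125438.6329 = 2579.748748.
Posterior SD = √σₙ² = √(22168.2321·14597.4724/125438.6329) = 50.7912.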